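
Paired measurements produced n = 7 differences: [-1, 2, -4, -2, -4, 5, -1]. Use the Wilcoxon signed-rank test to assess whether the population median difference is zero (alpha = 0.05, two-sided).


Step 1: Drop any zero differences (none here) and take |d_i|.
|d| = [1, 2, 4, 2, 4, 5, 1]
Step 2: Midrank |d_i| (ties get averaged ranks).
ranks: |1|->1.5, |2|->3.5, |4|->5.5, |2|->3.5, |4|->5.5, |5|->7, |1|->1.5
Step 3: Attach original signs; sum ranks with positive sign and with negative sign.
W+ = 3.5 + 7 = 10.5
W- = 1.5 + 5.5 + 3.5 + 5.5 + 1.5 = 17.5
(Check: W+ + W- = 28 should equal n(n+1)/2 = 28.)
Step 4: Test statistic W = min(W+, W-) = 10.5.
Step 5: Ties in |d|, so use the tie-corrected normal approximation.
        E[W] = n(n+1)/4 = 7*8/4 = 14.
        Tie groups: |d|=1 (t=2), |d|=2 (t=2), |d|=4 (t=2); sum(t^3 - t) = 18.
        Var[W] = n(n+1)(2n+1)/24 - sum(t^3-t)/48 = 840/24 - 18/48 = 34.625.
        z = (W - E[W]) / sqrt(Var[W]) = (10.5 - 14) / 5.8843 = -0.5948.
        Two-sided p = 2*Phi(z) = 0.551975.
Step 6: alpha = 0.05. fail to reject H0.

W+ = 10.5, W- = 17.5, W = min = 10.5, p = 0.551975, fail to reject H0.


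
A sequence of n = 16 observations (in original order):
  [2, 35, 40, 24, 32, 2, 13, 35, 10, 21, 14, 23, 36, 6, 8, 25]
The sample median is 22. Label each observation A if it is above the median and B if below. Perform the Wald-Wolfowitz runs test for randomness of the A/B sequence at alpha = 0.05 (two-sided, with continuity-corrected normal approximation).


Step 1: Compute median = 22; label A = above, B = below.
Labels in order: BAAAABBABBBAABBA  (n_A = 8, n_B = 8)
Step 2: Count runs R = 8.
Step 3: Under H0 (random ordering), E[R] = 2*n_A*n_B/(n_A+n_B) + 1 = 2*8*8/16 + 1 = 9.0000.
        Var[R] = 2*n_A*n_B*(2*n_A*n_B - n_A - n_B) / ((n_A+n_B)^2 * (n_A+n_B-1)) = 14336/3840 = 3.7333.
        SD[R] = 1.9322.
Step 4: Continuity-corrected z = (R + 0.5 - E[R]) / SD[R] = (8 + 0.5 - 9.0000) / 1.9322 = -0.2588.
Step 5: Two-sided p-value via normal approximation = 2*(1 - Phi(|z|)) = 0.795809.
Step 6: alpha = 0.05. fail to reject H0.

R = 8, z = -0.2588, p = 0.795809, fail to reject H0.


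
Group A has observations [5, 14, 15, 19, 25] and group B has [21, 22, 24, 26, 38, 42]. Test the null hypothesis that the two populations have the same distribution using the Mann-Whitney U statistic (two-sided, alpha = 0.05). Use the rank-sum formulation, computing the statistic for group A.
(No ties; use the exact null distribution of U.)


Step 1: Combine and sort all 11 observations; assign midranks.
sorted (value, group): (5,X), (14,X), (15,X), (19,X), (21,Y), (22,Y), (24,Y), (25,X), (26,Y), (38,Y), (42,Y)
ranks: 5->1, 14->2, 15->3, 19->4, 21->5, 22->6, 24->7, 25->8, 26->9, 38->10, 42->11
Step 2: Rank sum for X: R1 = 1 + 2 + 3 + 4 + 8 = 18.
Step 3: U_X = R1 - n1(n1+1)/2 = 18 - 5*6/2 = 18 - 15 = 3.
       U_Y = n1*n2 - U_X = 30 - 3 = 27.
Step 4: No ties, so the exact null distribution of U (based on enumerating the C(11,5) = 462 equally likely rank assignments) gives the two-sided p-value.
Step 5: p-value = 0.030303; compare to alpha = 0.05. reject H0.

U_X = 3, p = 0.030303, reject H0 at alpha = 0.05.


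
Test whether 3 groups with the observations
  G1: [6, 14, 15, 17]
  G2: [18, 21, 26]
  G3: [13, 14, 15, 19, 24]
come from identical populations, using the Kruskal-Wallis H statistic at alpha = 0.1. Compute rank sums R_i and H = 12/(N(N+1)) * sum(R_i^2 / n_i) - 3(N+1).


Step 1: Combine all N = 12 observations and assign midranks.
sorted (value, group, rank): (6,G1,1), (13,G3,2), (14,G1,3.5), (14,G3,3.5), (15,G1,5.5), (15,G3,5.5), (17,G1,7), (18,G2,8), (19,G3,9), (21,G2,10), (24,G3,11), (26,G2,12)
Step 2: Sum ranks within each group.
R_1 = 17 (n_1 = 4)
R_2 = 30 (n_2 = 3)
R_3 = 31 (n_3 = 5)
Step 3: H = 12/(N(N+1)) * sum(R_i^2/n_i) - 3(N+1)
     = 12/(12*13) * (17^2/4 + 30^2/3 + 31^2/5) - 3*13
     = 0.076923 * 564.45 - 39
     = 4.419231.
Step 4: Ties present; correction factor C = 1 - 12/(12^3 - 12) = 0.993007. Corrected H = 4.419231 / 0.993007 = 4.450352.
Step 5: Under H0, H ~ chi^2(2); p-value = 0.108048.
Step 6: alpha = 0.1. fail to reject H0.

H = 4.4504, df = 2, p = 0.108048, fail to reject H0.


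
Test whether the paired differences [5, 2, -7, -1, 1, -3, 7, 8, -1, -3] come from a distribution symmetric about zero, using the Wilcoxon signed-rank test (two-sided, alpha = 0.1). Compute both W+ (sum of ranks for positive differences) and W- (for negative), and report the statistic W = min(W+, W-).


Step 1: Drop any zero differences (none here) and take |d_i|.
|d| = [5, 2, 7, 1, 1, 3, 7, 8, 1, 3]
Step 2: Midrank |d_i| (ties get averaged ranks).
ranks: |5|->7, |2|->4, |7|->8.5, |1|->2, |1|->2, |3|->5.5, |7|->8.5, |8|->10, |1|->2, |3|->5.5
Step 3: Attach original signs; sum ranks with positive sign and with negative sign.
W+ = 7 + 4 + 2 + 8.5 + 10 = 31.5
W- = 8.5 + 2 + 5.5 + 2 + 5.5 = 23.5
(Check: W+ + W- = 55 should equal n(n+1)/2 = 55.)
Step 4: Test statistic W = min(W+, W-) = 23.5.
Step 5: Ties in |d|, so use the tie-corrected normal approximation.
        E[W] = n(n+1)/4 = 10*11/4 = 27.5.
        Tie groups: |d|=1 (t=3), |d|=3 (t=2), |d|=7 (t=2); sum(t^3 - t) = 36.
        Var[W] = n(n+1)(2n+1)/24 - sum(t^3-t)/48 = 2310/24 - 36/48 = 95.5.
        z = (W - E[W]) / sqrt(Var[W]) = (23.5 - 27.5) / 9.7724 = -0.4093.
        Two-sided p = 2*Phi(z) = 0.682308.
Step 6: alpha = 0.1. fail to reject H0.

W+ = 31.5, W- = 23.5, W = min = 23.5, p = 0.682308, fail to reject H0.


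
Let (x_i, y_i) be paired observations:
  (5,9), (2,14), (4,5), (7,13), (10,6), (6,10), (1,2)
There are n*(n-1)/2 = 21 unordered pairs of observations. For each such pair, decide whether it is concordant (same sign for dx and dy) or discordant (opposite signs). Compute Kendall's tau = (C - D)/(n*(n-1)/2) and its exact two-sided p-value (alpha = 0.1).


Step 1: Enumerate the 21 unordered pairs (i,j) with i<j and classify each by sign(x_j-x_i) * sign(y_j-y_i).
  (1,2):dx=-3,dy=+5->D; (1,3):dx=-1,dy=-4->C; (1,4):dx=+2,dy=+4->C; (1,5):dx=+5,dy=-3->D
  (1,6):dx=+1,dy=+1->C; (1,7):dx=-4,dy=-7->C; (2,3):dx=+2,dy=-9->D; (2,4):dx=+5,dy=-1->D
  (2,5):dx=+8,dy=-8->D; (2,6):dx=+4,dy=-4->D; (2,7):dx=-1,dy=-12->C; (3,4):dx=+3,dy=+8->C
  (3,5):dx=+6,dy=+1->C; (3,6):dx=+2,dy=+5->C; (3,7):dx=-3,dy=-3->C; (4,5):dx=+3,dy=-7->D
  (4,6):dx=-1,dy=-3->C; (4,7):dx=-6,dy=-11->C; (5,6):dx=-4,dy=+4->D; (5,7):dx=-9,dy=-4->C
  (6,7):dx=-5,dy=-8->C
Step 2: C = 13, D = 8, total pairs = 21.
Step 3: tau = (C - D)/(n(n-1)/2) = (13 - 8)/21 = 0.238095.
Step 4: Exact two-sided p-value (enumerate n! = 5040 permutations of y under H0): p = 0.561905.
Step 5: alpha = 0.1. fail to reject H0.

tau_b = 0.2381 (C=13, D=8), p = 0.561905, fail to reject H0.


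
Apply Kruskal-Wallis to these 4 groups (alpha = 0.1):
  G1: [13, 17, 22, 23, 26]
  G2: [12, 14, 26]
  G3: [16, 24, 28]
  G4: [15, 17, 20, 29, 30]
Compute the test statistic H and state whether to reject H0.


Step 1: Combine all N = 16 observations and assign midranks.
sorted (value, group, rank): (12,G2,1), (13,G1,2), (14,G2,3), (15,G4,4), (16,G3,5), (17,G1,6.5), (17,G4,6.5), (20,G4,8), (22,G1,9), (23,G1,10), (24,G3,11), (26,G1,12.5), (26,G2,12.5), (28,G3,14), (29,G4,15), (30,G4,16)
Step 2: Sum ranks within each group.
R_1 = 40 (n_1 = 5)
R_2 = 16.5 (n_2 = 3)
R_3 = 30 (n_3 = 3)
R_4 = 49.5 (n_4 = 5)
Step 3: H = 12/(N(N+1)) * sum(R_i^2/n_i) - 3(N+1)
     = 12/(16*17) * (40^2/5 + 16.5^2/3 + 30^2/3 + 49.5^2/5) - 3*17
     = 0.044118 * 1200.8 - 51
     = 1.976471.
Step 4: Ties present; correction factor C = 1 - 12/(16^3 - 16) = 0.997059. Corrected H = 1.976471 / 0.997059 = 1.982301.
Step 5: Under H0, H ~ chi^2(3); p-value = 0.576088.
Step 6: alpha = 0.1. fail to reject H0.

H = 1.9823, df = 3, p = 0.576088, fail to reject H0.


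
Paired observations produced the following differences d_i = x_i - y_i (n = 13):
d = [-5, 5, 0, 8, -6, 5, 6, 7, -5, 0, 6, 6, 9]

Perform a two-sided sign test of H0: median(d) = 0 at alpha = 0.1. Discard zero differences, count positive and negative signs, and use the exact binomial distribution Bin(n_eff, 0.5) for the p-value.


Step 1: Discard zero differences. Original n = 13; n_eff = number of nonzero differences = 11.
Nonzero differences (with sign): -5, +5, +8, -6, +5, +6, +7, -5, +6, +6, +9
Step 2: Count signs: positive = 8, negative = 3.
Step 3: Under H0: P(positive) = 0.5, so the number of positives S ~ Bin(11, 0.5).
Step 4: Two-sided exact p-value = sum of Bin(11,0.5) probabilities at or below the observed probability = 0.226562.
Step 5: alpha = 0.1. fail to reject H0.

n_eff = 11, pos = 8, neg = 3, p = 0.226562, fail to reject H0.


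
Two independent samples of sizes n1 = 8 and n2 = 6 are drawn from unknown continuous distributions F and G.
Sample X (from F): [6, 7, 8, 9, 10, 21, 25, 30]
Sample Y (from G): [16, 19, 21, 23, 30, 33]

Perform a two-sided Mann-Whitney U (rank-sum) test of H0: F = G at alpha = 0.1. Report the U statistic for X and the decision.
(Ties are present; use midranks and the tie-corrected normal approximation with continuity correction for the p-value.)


Step 1: Combine and sort all 14 observations; assign midranks.
sorted (value, group): (6,X), (7,X), (8,X), (9,X), (10,X), (16,Y), (19,Y), (21,X), (21,Y), (23,Y), (25,X), (30,X), (30,Y), (33,Y)
ranks: 6->1, 7->2, 8->3, 9->4, 10->5, 16->6, 19->7, 21->8.5, 21->8.5, 23->10, 25->11, 30->12.5, 30->12.5, 33->14
Step 2: Rank sum for X: R1 = 1 + 2 + 3 + 4 + 5 + 8.5 + 11 + 12.5 = 47.
Step 3: U_X = R1 - n1(n1+1)/2 = 47 - 8*9/2 = 47 - 36 = 11.
       U_Y = n1*n2 - U_X = 48 - 11 = 37.
Step 4: Ties are present, so use the tie-corrected normal approximation (with continuity correction) for the p-value.
Step 5: p-value = 0.105813; compare to alpha = 0.1. fail to reject H0.

U_X = 11, p = 0.105813, fail to reject H0 at alpha = 0.1.


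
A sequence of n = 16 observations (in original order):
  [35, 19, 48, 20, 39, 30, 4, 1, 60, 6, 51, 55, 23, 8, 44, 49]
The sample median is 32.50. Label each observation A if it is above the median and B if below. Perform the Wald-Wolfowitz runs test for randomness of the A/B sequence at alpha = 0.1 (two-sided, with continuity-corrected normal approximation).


Step 1: Compute median = 32.50; label A = above, B = below.
Labels in order: ABABABBBABAABBAA  (n_A = 8, n_B = 8)
Step 2: Count runs R = 11.
Step 3: Under H0 (random ordering), E[R] = 2*n_A*n_B/(n_A+n_B) + 1 = 2*8*8/16 + 1 = 9.0000.
        Var[R] = 2*n_A*n_B*(2*n_A*n_B - n_A - n_B) / ((n_A+n_B)^2 * (n_A+n_B-1)) = 14336/3840 = 3.7333.
        SD[R] = 1.9322.
Step 4: Continuity-corrected z = (R - 0.5 - E[R]) / SD[R] = (11 - 0.5 - 9.0000) / 1.9322 = 0.7763.
Step 5: Two-sided p-value via normal approximation = 2*(1 - Phi(|z|)) = 0.437558.
Step 6: alpha = 0.1. fail to reject H0.

R = 11, z = 0.7763, p = 0.437558, fail to reject H0.


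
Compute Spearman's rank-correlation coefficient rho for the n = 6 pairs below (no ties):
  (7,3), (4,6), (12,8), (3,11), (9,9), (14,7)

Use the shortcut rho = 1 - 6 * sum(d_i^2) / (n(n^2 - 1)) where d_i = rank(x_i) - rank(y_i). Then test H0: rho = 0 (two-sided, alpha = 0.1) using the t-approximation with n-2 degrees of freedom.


Step 1: Rank x and y separately (midranks; no ties here).
rank(x): 7->3, 4->2, 12->5, 3->1, 9->4, 14->6
rank(y): 3->1, 6->2, 8->4, 11->6, 9->5, 7->3
Step 2: d_i = R_x(i) - R_y(i); compute d_i^2.
  (3-1)^2=4, (2-2)^2=0, (5-4)^2=1, (1-6)^2=25, (4-5)^2=1, (6-3)^2=9
sum(d^2) = 40.
Step 3: rho = 1 - 6*40 / (6*(6^2 - 1)) = 1 - 240/210 = -0.142857.
Step 4: Under H0, t = rho * sqrt((n-2)/(1-rho^2)) = -0.2887 ~ t(4).
Step 5: Two-sided p-value from the t-distribution with 4 df = 0.787172.
Step 6: alpha = 0.1. fail to reject H0.

rho = -0.1429, p = 0.787172, fail to reject H0 at alpha = 0.1.


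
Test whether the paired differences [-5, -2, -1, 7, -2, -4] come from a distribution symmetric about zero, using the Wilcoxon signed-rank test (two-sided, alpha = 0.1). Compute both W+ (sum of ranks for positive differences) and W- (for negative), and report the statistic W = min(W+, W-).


Step 1: Drop any zero differences (none here) and take |d_i|.
|d| = [5, 2, 1, 7, 2, 4]
Step 2: Midrank |d_i| (ties get averaged ranks).
ranks: |5|->5, |2|->2.5, |1|->1, |7|->6, |2|->2.5, |4|->4
Step 3: Attach original signs; sum ranks with positive sign and with negative sign.
W+ = 6 = 6
W- = 5 + 2.5 + 1 + 2.5 + 4 = 15
(Check: W+ + W- = 21 should equal n(n+1)/2 = 21.)
Step 4: Test statistic W = min(W+, W-) = 6.
Step 5: Ties in |d|, so use the tie-corrected normal approximation.
        E[W] = n(n+1)/4 = 6*7/4 = 10.5.
        Tie groups: |d|=2 (t=2); sum(t^3 - t) = 6.
        Var[W] = n(n+1)(2n+1)/24 - sum(t^3-t)/48 = 546/24 - 6/48 = 22.625.
        z = (W - E[W]) / sqrt(Var[W]) = (6 - 10.5) / 4.7566 = -0.9461.
        Two-sided p = 2*Phi(z) = 0.344118.
Step 6: alpha = 0.1. fail to reject H0.

W+ = 6, W- = 15, W = min = 6, p = 0.344118, fail to reject H0.


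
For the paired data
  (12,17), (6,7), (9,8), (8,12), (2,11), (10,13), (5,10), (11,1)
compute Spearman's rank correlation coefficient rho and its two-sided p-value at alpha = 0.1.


Step 1: Rank x and y separately (midranks; no ties here).
rank(x): 12->8, 6->3, 9->5, 8->4, 2->1, 10->6, 5->2, 11->7
rank(y): 17->8, 7->2, 8->3, 12->6, 11->5, 13->7, 10->4, 1->1
Step 2: d_i = R_x(i) - R_y(i); compute d_i^2.
  (8-8)^2=0, (3-2)^2=1, (5-3)^2=4, (4-6)^2=4, (1-5)^2=16, (6-7)^2=1, (2-4)^2=4, (7-1)^2=36
sum(d^2) = 66.
Step 3: rho = 1 - 6*66 / (8*(8^2 - 1)) = 1 - 396/504 = 0.214286.
Step 4: Under H0, t = rho * sqrt((n-2)/(1-rho^2)) = 0.5374 ~ t(6).
Step 5: Two-sided p-value from the t-distribution with 6 df = 0.610344.
Step 6: alpha = 0.1. fail to reject H0.

rho = 0.2143, p = 0.610344, fail to reject H0 at alpha = 0.1.


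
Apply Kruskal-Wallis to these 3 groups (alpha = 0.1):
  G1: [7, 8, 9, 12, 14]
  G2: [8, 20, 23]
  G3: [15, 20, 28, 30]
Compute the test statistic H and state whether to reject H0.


Step 1: Combine all N = 12 observations and assign midranks.
sorted (value, group, rank): (7,G1,1), (8,G1,2.5), (8,G2,2.5), (9,G1,4), (12,G1,5), (14,G1,6), (15,G3,7), (20,G2,8.5), (20,G3,8.5), (23,G2,10), (28,G3,11), (30,G3,12)
Step 2: Sum ranks within each group.
R_1 = 18.5 (n_1 = 5)
R_2 = 21 (n_2 = 3)
R_3 = 38.5 (n_3 = 4)
Step 3: H = 12/(N(N+1)) * sum(R_i^2/n_i) - 3(N+1)
     = 12/(12*13) * (18.5^2/5 + 21^2/3 + 38.5^2/4) - 3*13
     = 0.076923 * 586.013 - 39
     = 6.077885.
Step 4: Ties present; correction factor C = 1 - 12/(12^3 - 12) = 0.993007. Corrected H = 6.077885 / 0.993007 = 6.120687.
Step 5: Under H0, H ~ chi^2(2); p-value = 0.046872.
Step 6: alpha = 0.1. reject H0.

H = 6.1207, df = 2, p = 0.046872, reject H0.


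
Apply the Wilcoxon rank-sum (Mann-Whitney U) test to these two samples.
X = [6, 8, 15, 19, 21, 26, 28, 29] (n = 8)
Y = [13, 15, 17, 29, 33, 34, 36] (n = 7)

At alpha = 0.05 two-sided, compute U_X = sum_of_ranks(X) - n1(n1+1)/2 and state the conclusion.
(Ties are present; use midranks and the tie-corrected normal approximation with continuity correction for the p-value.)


Step 1: Combine and sort all 15 observations; assign midranks.
sorted (value, group): (6,X), (8,X), (13,Y), (15,X), (15,Y), (17,Y), (19,X), (21,X), (26,X), (28,X), (29,X), (29,Y), (33,Y), (34,Y), (36,Y)
ranks: 6->1, 8->2, 13->3, 15->4.5, 15->4.5, 17->6, 19->7, 21->8, 26->9, 28->10, 29->11.5, 29->11.5, 33->13, 34->14, 36->15
Step 2: Rank sum for X: R1 = 1 + 2 + 4.5 + 7 + 8 + 9 + 10 + 11.5 = 53.
Step 3: U_X = R1 - n1(n1+1)/2 = 53 - 8*9/2 = 53 - 36 = 17.
       U_Y = n1*n2 - U_X = 56 - 17 = 39.
Step 4: Ties are present, so use the tie-corrected normal approximation (with continuity correction) for the p-value.
Step 5: p-value = 0.223485; compare to alpha = 0.05. fail to reject H0.

U_X = 17, p = 0.223485, fail to reject H0 at alpha = 0.05.


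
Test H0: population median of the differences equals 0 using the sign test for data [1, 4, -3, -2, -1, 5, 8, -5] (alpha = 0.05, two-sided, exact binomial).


Step 1: Discard zero differences. Original n = 8; n_eff = number of nonzero differences = 8.
Nonzero differences (with sign): +1, +4, -3, -2, -1, +5, +8, -5
Step 2: Count signs: positive = 4, negative = 4.
Step 3: Under H0: P(positive) = 0.5, so the number of positives S ~ Bin(8, 0.5).
Step 4: Two-sided exact p-value = sum of Bin(8,0.5) probabilities at or below the observed probability = 1.000000.
Step 5: alpha = 0.05. fail to reject H0.

n_eff = 8, pos = 4, neg = 4, p = 1.000000, fail to reject H0.


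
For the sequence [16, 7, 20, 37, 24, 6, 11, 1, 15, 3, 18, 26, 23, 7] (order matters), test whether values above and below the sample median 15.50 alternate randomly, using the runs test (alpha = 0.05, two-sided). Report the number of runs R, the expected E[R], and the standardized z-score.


Step 1: Compute median = 15.50; label A = above, B = below.
Labels in order: ABAAABBBBBAAAB  (n_A = 7, n_B = 7)
Step 2: Count runs R = 6.
Step 3: Under H0 (random ordering), E[R] = 2*n_A*n_B/(n_A+n_B) + 1 = 2*7*7/14 + 1 = 8.0000.
        Var[R] = 2*n_A*n_B*(2*n_A*n_B - n_A - n_B) / ((n_A+n_B)^2 * (n_A+n_B-1)) = 8232/2548 = 3.2308.
        SD[R] = 1.7974.
Step 4: Continuity-corrected z = (R + 0.5 - E[R]) / SD[R] = (6 + 0.5 - 8.0000) / 1.7974 = -0.8345.
Step 5: Two-sided p-value via normal approximation = 2*(1 - Phi(|z|)) = 0.403986.
Step 6: alpha = 0.05. fail to reject H0.

R = 6, z = -0.8345, p = 0.403986, fail to reject H0.


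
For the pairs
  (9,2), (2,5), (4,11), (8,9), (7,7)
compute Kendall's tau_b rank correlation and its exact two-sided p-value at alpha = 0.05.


Step 1: Enumerate the 10 unordered pairs (i,j) with i<j and classify each by sign(x_j-x_i) * sign(y_j-y_i).
  (1,2):dx=-7,dy=+3->D; (1,3):dx=-5,dy=+9->D; (1,4):dx=-1,dy=+7->D; (1,5):dx=-2,dy=+5->D
  (2,3):dx=+2,dy=+6->C; (2,4):dx=+6,dy=+4->C; (2,5):dx=+5,dy=+2->C; (3,4):dx=+4,dy=-2->D
  (3,5):dx=+3,dy=-4->D; (4,5):dx=-1,dy=-2->C
Step 2: C = 4, D = 6, total pairs = 10.
Step 3: tau = (C - D)/(n(n-1)/2) = (4 - 6)/10 = -0.200000.
Step 4: Exact two-sided p-value (enumerate n! = 120 permutations of y under H0): p = 0.816667.
Step 5: alpha = 0.05. fail to reject H0.

tau_b = -0.2000 (C=4, D=6), p = 0.816667, fail to reject H0.


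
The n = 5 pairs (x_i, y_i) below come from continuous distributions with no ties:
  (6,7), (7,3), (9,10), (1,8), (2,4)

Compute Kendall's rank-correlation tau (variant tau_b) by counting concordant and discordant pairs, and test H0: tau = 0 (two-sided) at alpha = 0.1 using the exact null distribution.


Step 1: Enumerate the 10 unordered pairs (i,j) with i<j and classify each by sign(x_j-x_i) * sign(y_j-y_i).
  (1,2):dx=+1,dy=-4->D; (1,3):dx=+3,dy=+3->C; (1,4):dx=-5,dy=+1->D; (1,5):dx=-4,dy=-3->C
  (2,3):dx=+2,dy=+7->C; (2,4):dx=-6,dy=+5->D; (2,5):dx=-5,dy=+1->D; (3,4):dx=-8,dy=-2->C
  (3,5):dx=-7,dy=-6->C; (4,5):dx=+1,dy=-4->D
Step 2: C = 5, D = 5, total pairs = 10.
Step 3: tau = (C - D)/(n(n-1)/2) = (5 - 5)/10 = 0.000000.
Step 4: Exact two-sided p-value (enumerate n! = 120 permutations of y under H0): p = 1.000000.
Step 5: alpha = 0.1. fail to reject H0.

tau_b = 0.0000 (C=5, D=5), p = 1.000000, fail to reject H0.


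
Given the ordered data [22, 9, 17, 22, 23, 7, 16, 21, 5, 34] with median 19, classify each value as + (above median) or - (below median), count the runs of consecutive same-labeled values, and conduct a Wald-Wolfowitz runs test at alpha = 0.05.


Step 1: Compute median = 19; label A = above, B = below.
Labels in order: ABBAABBABA  (n_A = 5, n_B = 5)
Step 2: Count runs R = 7.
Step 3: Under H0 (random ordering), E[R] = 2*n_A*n_B/(n_A+n_B) + 1 = 2*5*5/10 + 1 = 6.0000.
        Var[R] = 2*n_A*n_B*(2*n_A*n_B - n_A - n_B) / ((n_A+n_B)^2 * (n_A+n_B-1)) = 2000/900 = 2.2222.
        SD[R] = 1.4907.
Step 4: Continuity-corrected z = (R - 0.5 - E[R]) / SD[R] = (7 - 0.5 - 6.0000) / 1.4907 = 0.3354.
Step 5: Two-sided p-value via normal approximation = 2*(1 - Phi(|z|)) = 0.737316.
Step 6: alpha = 0.05. fail to reject H0.

R = 7, z = 0.3354, p = 0.737316, fail to reject H0.


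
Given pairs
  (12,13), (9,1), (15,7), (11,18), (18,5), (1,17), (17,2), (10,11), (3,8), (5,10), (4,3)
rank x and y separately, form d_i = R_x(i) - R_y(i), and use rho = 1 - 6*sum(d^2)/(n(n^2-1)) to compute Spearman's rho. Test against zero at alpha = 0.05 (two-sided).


Step 1: Rank x and y separately (midranks; no ties here).
rank(x): 12->8, 9->5, 15->9, 11->7, 18->11, 1->1, 17->10, 10->6, 3->2, 5->4, 4->3
rank(y): 13->9, 1->1, 7->5, 18->11, 5->4, 17->10, 2->2, 11->8, 8->6, 10->7, 3->3
Step 2: d_i = R_x(i) - R_y(i); compute d_i^2.
  (8-9)^2=1, (5-1)^2=16, (9-5)^2=16, (7-11)^2=16, (11-4)^2=49, (1-10)^2=81, (10-2)^2=64, (6-8)^2=4, (2-6)^2=16, (4-7)^2=9, (3-3)^2=0
sum(d^2) = 272.
Step 3: rho = 1 - 6*272 / (11*(11^2 - 1)) = 1 - 1632/1320 = -0.236364.
Step 4: Under H0, t = rho * sqrt((n-2)/(1-rho^2)) = -0.7298 ~ t(9).
Step 5: Two-sided p-value from the t-distribution with 9 df = 0.484091.
Step 6: alpha = 0.05. fail to reject H0.

rho = -0.2364, p = 0.484091, fail to reject H0 at alpha = 0.05.


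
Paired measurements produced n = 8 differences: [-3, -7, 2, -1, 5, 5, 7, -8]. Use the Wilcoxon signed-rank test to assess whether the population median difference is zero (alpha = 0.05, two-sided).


Step 1: Drop any zero differences (none here) and take |d_i|.
|d| = [3, 7, 2, 1, 5, 5, 7, 8]
Step 2: Midrank |d_i| (ties get averaged ranks).
ranks: |3|->3, |7|->6.5, |2|->2, |1|->1, |5|->4.5, |5|->4.5, |7|->6.5, |8|->8
Step 3: Attach original signs; sum ranks with positive sign and with negative sign.
W+ = 2 + 4.5 + 4.5 + 6.5 = 17.5
W- = 3 + 6.5 + 1 + 8 = 18.5
(Check: W+ + W- = 36 should equal n(n+1)/2 = 36.)
Step 4: Test statistic W = min(W+, W-) = 17.5.
Step 5: Ties in |d|, so use the tie-corrected normal approximation.
        E[W] = n(n+1)/4 = 8*9/4 = 18.
        Tie groups: |d|=5 (t=2), |d|=7 (t=2); sum(t^3 - t) = 12.
        Var[W] = n(n+1)(2n+1)/24 - sum(t^3-t)/48 = 1224/24 - 12/48 = 50.75.
        z = (W - E[W]) / sqrt(Var[W]) = (17.5 - 18) / 7.1239 = -0.0702.
        Two-sided p = 2*Phi(z) = 0.944045.
Step 6: alpha = 0.05. fail to reject H0.

W+ = 17.5, W- = 18.5, W = min = 17.5, p = 0.944045, fail to reject H0.


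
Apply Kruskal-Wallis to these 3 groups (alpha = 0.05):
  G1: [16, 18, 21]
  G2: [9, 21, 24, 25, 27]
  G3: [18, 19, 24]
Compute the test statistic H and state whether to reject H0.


Step 1: Combine all N = 11 observations and assign midranks.
sorted (value, group, rank): (9,G2,1), (16,G1,2), (18,G1,3.5), (18,G3,3.5), (19,G3,5), (21,G1,6.5), (21,G2,6.5), (24,G2,8.5), (24,G3,8.5), (25,G2,10), (27,G2,11)
Step 2: Sum ranks within each group.
R_1 = 12 (n_1 = 3)
R_2 = 37 (n_2 = 5)
R_3 = 17 (n_3 = 3)
Step 3: H = 12/(N(N+1)) * sum(R_i^2/n_i) - 3(N+1)
     = 12/(11*12) * (12^2/3 + 37^2/5 + 17^2/3) - 3*12
     = 0.090909 * 418.133 - 36
     = 2.012121.
Step 4: Ties present; correction factor C = 1 - 18/(11^3 - 11) = 0.986364. Corrected H = 2.012121 / 0.986364 = 2.039939.
Step 5: Under H0, H ~ chi^2(2); p-value = 0.360606.
Step 6: alpha = 0.05. fail to reject H0.

H = 2.0399, df = 2, p = 0.360606, fail to reject H0.


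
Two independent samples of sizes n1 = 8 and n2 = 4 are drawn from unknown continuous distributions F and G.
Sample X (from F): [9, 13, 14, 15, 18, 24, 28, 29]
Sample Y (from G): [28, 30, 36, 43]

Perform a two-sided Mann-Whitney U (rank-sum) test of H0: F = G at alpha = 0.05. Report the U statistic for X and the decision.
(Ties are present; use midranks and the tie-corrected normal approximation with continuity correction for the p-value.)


Step 1: Combine and sort all 12 observations; assign midranks.
sorted (value, group): (9,X), (13,X), (14,X), (15,X), (18,X), (24,X), (28,X), (28,Y), (29,X), (30,Y), (36,Y), (43,Y)
ranks: 9->1, 13->2, 14->3, 15->4, 18->5, 24->6, 28->7.5, 28->7.5, 29->9, 30->10, 36->11, 43->12
Step 2: Rank sum for X: R1 = 1 + 2 + 3 + 4 + 5 + 6 + 7.5 + 9 = 37.5.
Step 3: U_X = R1 - n1(n1+1)/2 = 37.5 - 8*9/2 = 37.5 - 36 = 1.5.
       U_Y = n1*n2 - U_X = 32 - 1.5 = 30.5.
Step 4: Ties are present, so use the tie-corrected normal approximation (with continuity correction) for the p-value.
Step 5: p-value = 0.017221; compare to alpha = 0.05. reject H0.

U_X = 1.5, p = 0.017221, reject H0 at alpha = 0.05.


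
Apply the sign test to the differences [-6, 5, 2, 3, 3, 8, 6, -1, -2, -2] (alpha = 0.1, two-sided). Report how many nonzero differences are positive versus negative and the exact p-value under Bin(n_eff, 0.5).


Step 1: Discard zero differences. Original n = 10; n_eff = number of nonzero differences = 10.
Nonzero differences (with sign): -6, +5, +2, +3, +3, +8, +6, -1, -2, -2
Step 2: Count signs: positive = 6, negative = 4.
Step 3: Under H0: P(positive) = 0.5, so the number of positives S ~ Bin(10, 0.5).
Step 4: Two-sided exact p-value = sum of Bin(10,0.5) probabilities at or below the observed probability = 0.753906.
Step 5: alpha = 0.1. fail to reject H0.

n_eff = 10, pos = 6, neg = 4, p = 0.753906, fail to reject H0.


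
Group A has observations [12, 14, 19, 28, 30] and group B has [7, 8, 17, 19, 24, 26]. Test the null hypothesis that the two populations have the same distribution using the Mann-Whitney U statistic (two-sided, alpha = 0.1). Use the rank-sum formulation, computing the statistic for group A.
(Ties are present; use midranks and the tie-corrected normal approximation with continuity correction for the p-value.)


Step 1: Combine and sort all 11 observations; assign midranks.
sorted (value, group): (7,Y), (8,Y), (12,X), (14,X), (17,Y), (19,X), (19,Y), (24,Y), (26,Y), (28,X), (30,X)
ranks: 7->1, 8->2, 12->3, 14->4, 17->5, 19->6.5, 19->6.5, 24->8, 26->9, 28->10, 30->11
Step 2: Rank sum for X: R1 = 3 + 4 + 6.5 + 10 + 11 = 34.5.
Step 3: U_X = R1 - n1(n1+1)/2 = 34.5 - 5*6/2 = 34.5 - 15 = 19.5.
       U_Y = n1*n2 - U_X = 30 - 19.5 = 10.5.
Step 4: Ties are present, so use the tie-corrected normal approximation (with continuity correction) for the p-value.
Step 5: p-value = 0.464192; compare to alpha = 0.1. fail to reject H0.

U_X = 19.5, p = 0.464192, fail to reject H0 at alpha = 0.1.


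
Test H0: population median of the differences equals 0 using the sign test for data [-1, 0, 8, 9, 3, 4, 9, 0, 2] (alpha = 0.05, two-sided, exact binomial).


Step 1: Discard zero differences. Original n = 9; n_eff = number of nonzero differences = 7.
Nonzero differences (with sign): -1, +8, +9, +3, +4, +9, +2
Step 2: Count signs: positive = 6, negative = 1.
Step 3: Under H0: P(positive) = 0.5, so the number of positives S ~ Bin(7, 0.5).
Step 4: Two-sided exact p-value = sum of Bin(7,0.5) probabilities at or below the observed probability = 0.125000.
Step 5: alpha = 0.05. fail to reject H0.

n_eff = 7, pos = 6, neg = 1, p = 0.125000, fail to reject H0.


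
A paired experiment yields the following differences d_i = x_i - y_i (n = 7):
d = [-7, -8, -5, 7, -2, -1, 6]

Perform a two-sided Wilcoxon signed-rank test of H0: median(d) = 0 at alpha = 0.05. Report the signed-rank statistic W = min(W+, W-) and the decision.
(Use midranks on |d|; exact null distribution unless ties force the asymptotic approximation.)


Step 1: Drop any zero differences (none here) and take |d_i|.
|d| = [7, 8, 5, 7, 2, 1, 6]
Step 2: Midrank |d_i| (ties get averaged ranks).
ranks: |7|->5.5, |8|->7, |5|->3, |7|->5.5, |2|->2, |1|->1, |6|->4
Step 3: Attach original signs; sum ranks with positive sign and with negative sign.
W+ = 5.5 + 4 = 9.5
W- = 5.5 + 7 + 3 + 2 + 1 = 18.5
(Check: W+ + W- = 28 should equal n(n+1)/2 = 28.)
Step 4: Test statistic W = min(W+, W-) = 9.5.
Step 5: Ties in |d|, so use the tie-corrected normal approximation.
        E[W] = n(n+1)/4 = 7*8/4 = 14.
        Tie groups: |d|=7 (t=2); sum(t^3 - t) = 6.
        Var[W] = n(n+1)(2n+1)/24 - sum(t^3-t)/48 = 840/24 - 6/48 = 34.875.
        z = (W - E[W]) / sqrt(Var[W]) = (9.5 - 14) / 5.9055 = -0.7620.
        Two-sided p = 2*Phi(z) = 0.446060.
Step 6: alpha = 0.05. fail to reject H0.

W+ = 9.5, W- = 18.5, W = min = 9.5, p = 0.446060, fail to reject H0.


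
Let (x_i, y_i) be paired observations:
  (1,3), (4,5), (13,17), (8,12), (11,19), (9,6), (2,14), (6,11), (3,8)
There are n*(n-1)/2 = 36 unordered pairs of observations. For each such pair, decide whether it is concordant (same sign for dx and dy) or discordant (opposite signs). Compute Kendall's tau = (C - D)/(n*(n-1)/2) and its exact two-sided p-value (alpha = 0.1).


Step 1: Enumerate the 36 unordered pairs (i,j) with i<j and classify each by sign(x_j-x_i) * sign(y_j-y_i).
  (1,2):dx=+3,dy=+2->C; (1,3):dx=+12,dy=+14->C; (1,4):dx=+7,dy=+9->C; (1,5):dx=+10,dy=+16->C
  (1,6):dx=+8,dy=+3->C; (1,7):dx=+1,dy=+11->C; (1,8):dx=+5,dy=+8->C; (1,9):dx=+2,dy=+5->C
  (2,3):dx=+9,dy=+12->C; (2,4):dx=+4,dy=+7->C; (2,5):dx=+7,dy=+14->C; (2,6):dx=+5,dy=+1->C
  (2,7):dx=-2,dy=+9->D; (2,8):dx=+2,dy=+6->C; (2,9):dx=-1,dy=+3->D; (3,4):dx=-5,dy=-5->C
  (3,5):dx=-2,dy=+2->D; (3,6):dx=-4,dy=-11->C; (3,7):dx=-11,dy=-3->C; (3,8):dx=-7,dy=-6->C
  (3,9):dx=-10,dy=-9->C; (4,5):dx=+3,dy=+7->C; (4,6):dx=+1,dy=-6->D; (4,7):dx=-6,dy=+2->D
  (4,8):dx=-2,dy=-1->C; (4,9):dx=-5,dy=-4->C; (5,6):dx=-2,dy=-13->C; (5,7):dx=-9,dy=-5->C
  (5,8):dx=-5,dy=-8->C; (5,9):dx=-8,dy=-11->C; (6,7):dx=-7,dy=+8->D; (6,8):dx=-3,dy=+5->D
  (6,9):dx=-6,dy=+2->D; (7,8):dx=+4,dy=-3->D; (7,9):dx=+1,dy=-6->D; (8,9):dx=-3,dy=-3->C
Step 2: C = 26, D = 10, total pairs = 36.
Step 3: tau = (C - D)/(n(n-1)/2) = (26 - 10)/36 = 0.444444.
Step 4: Exact two-sided p-value (enumerate n! = 362880 permutations of y under H0): p = 0.119439.
Step 5: alpha = 0.1. fail to reject H0.

tau_b = 0.4444 (C=26, D=10), p = 0.119439, fail to reject H0.


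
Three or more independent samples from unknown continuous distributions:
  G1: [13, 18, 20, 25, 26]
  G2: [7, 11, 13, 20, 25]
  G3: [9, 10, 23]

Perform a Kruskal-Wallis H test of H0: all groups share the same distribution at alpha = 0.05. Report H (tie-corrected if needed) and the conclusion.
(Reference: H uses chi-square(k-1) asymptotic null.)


Step 1: Combine all N = 13 observations and assign midranks.
sorted (value, group, rank): (7,G2,1), (9,G3,2), (10,G3,3), (11,G2,4), (13,G1,5.5), (13,G2,5.5), (18,G1,7), (20,G1,8.5), (20,G2,8.5), (23,G3,10), (25,G1,11.5), (25,G2,11.5), (26,G1,13)
Step 2: Sum ranks within each group.
R_1 = 45.5 (n_1 = 5)
R_2 = 30.5 (n_2 = 5)
R_3 = 15 (n_3 = 3)
Step 3: H = 12/(N(N+1)) * sum(R_i^2/n_i) - 3(N+1)
     = 12/(13*14) * (45.5^2/5 + 30.5^2/5 + 15^2/3) - 3*14
     = 0.065934 * 675.1 - 42
     = 2.512088.
Step 4: Ties present; correction factor C = 1 - 18/(13^3 - 13) = 0.991758. Corrected H = 2.512088 / 0.991758 = 2.532964.
Step 5: Under H0, H ~ chi^2(2); p-value = 0.281821.
Step 6: alpha = 0.05. fail to reject H0.

H = 2.5330, df = 2, p = 0.281821, fail to reject H0.


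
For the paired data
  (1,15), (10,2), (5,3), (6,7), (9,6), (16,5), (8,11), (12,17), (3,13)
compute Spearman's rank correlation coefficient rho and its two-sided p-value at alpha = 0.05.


Step 1: Rank x and y separately (midranks; no ties here).
rank(x): 1->1, 10->7, 5->3, 6->4, 9->6, 16->9, 8->5, 12->8, 3->2
rank(y): 15->8, 2->1, 3->2, 7->5, 6->4, 5->3, 11->6, 17->9, 13->7
Step 2: d_i = R_x(i) - R_y(i); compute d_i^2.
  (1-8)^2=49, (7-1)^2=36, (3-2)^2=1, (4-5)^2=1, (6-4)^2=4, (9-3)^2=36, (5-6)^2=1, (8-9)^2=1, (2-7)^2=25
sum(d^2) = 154.
Step 3: rho = 1 - 6*154 / (9*(9^2 - 1)) = 1 - 924/720 = -0.283333.
Step 4: Under H0, t = rho * sqrt((n-2)/(1-rho^2)) = -0.7817 ~ t(7).
Step 5: Two-sided p-value from the t-distribution with 7 df = 0.460030.
Step 6: alpha = 0.05. fail to reject H0.

rho = -0.2833, p = 0.460030, fail to reject H0 at alpha = 0.05.


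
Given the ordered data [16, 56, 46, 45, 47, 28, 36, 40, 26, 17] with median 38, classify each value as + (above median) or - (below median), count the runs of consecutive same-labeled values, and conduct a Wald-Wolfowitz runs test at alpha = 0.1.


Step 1: Compute median = 38; label A = above, B = below.
Labels in order: BAAAABBABB  (n_A = 5, n_B = 5)
Step 2: Count runs R = 5.
Step 3: Under H0 (random ordering), E[R] = 2*n_A*n_B/(n_A+n_B) + 1 = 2*5*5/10 + 1 = 6.0000.
        Var[R] = 2*n_A*n_B*(2*n_A*n_B - n_A - n_B) / ((n_A+n_B)^2 * (n_A+n_B-1)) = 2000/900 = 2.2222.
        SD[R] = 1.4907.
Step 4: Continuity-corrected z = (R + 0.5 - E[R]) / SD[R] = (5 + 0.5 - 6.0000) / 1.4907 = -0.3354.
Step 5: Two-sided p-value via normal approximation = 2*(1 - Phi(|z|)) = 0.737316.
Step 6: alpha = 0.1. fail to reject H0.

R = 5, z = -0.3354, p = 0.737316, fail to reject H0.


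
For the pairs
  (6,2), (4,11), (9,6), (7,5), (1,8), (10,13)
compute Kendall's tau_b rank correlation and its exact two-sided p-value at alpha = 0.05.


Step 1: Enumerate the 15 unordered pairs (i,j) with i<j and classify each by sign(x_j-x_i) * sign(y_j-y_i).
  (1,2):dx=-2,dy=+9->D; (1,3):dx=+3,dy=+4->C; (1,4):dx=+1,dy=+3->C; (1,5):dx=-5,dy=+6->D
  (1,6):dx=+4,dy=+11->C; (2,3):dx=+5,dy=-5->D; (2,4):dx=+3,dy=-6->D; (2,5):dx=-3,dy=-3->C
  (2,6):dx=+6,dy=+2->C; (3,4):dx=-2,dy=-1->C; (3,5):dx=-8,dy=+2->D; (3,6):dx=+1,dy=+7->C
  (4,5):dx=-6,dy=+3->D; (4,6):dx=+3,dy=+8->C; (5,6):dx=+9,dy=+5->C
Step 2: C = 9, D = 6, total pairs = 15.
Step 3: tau = (C - D)/(n(n-1)/2) = (9 - 6)/15 = 0.200000.
Step 4: Exact two-sided p-value (enumerate n! = 720 permutations of y under H0): p = 0.719444.
Step 5: alpha = 0.05. fail to reject H0.

tau_b = 0.2000 (C=9, D=6), p = 0.719444, fail to reject H0.


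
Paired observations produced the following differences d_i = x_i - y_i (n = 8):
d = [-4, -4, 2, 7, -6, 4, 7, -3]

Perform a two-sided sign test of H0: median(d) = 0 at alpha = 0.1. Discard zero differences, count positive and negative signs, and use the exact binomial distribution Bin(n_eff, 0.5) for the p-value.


Step 1: Discard zero differences. Original n = 8; n_eff = number of nonzero differences = 8.
Nonzero differences (with sign): -4, -4, +2, +7, -6, +4, +7, -3
Step 2: Count signs: positive = 4, negative = 4.
Step 3: Under H0: P(positive) = 0.5, so the number of positives S ~ Bin(8, 0.5).
Step 4: Two-sided exact p-value = sum of Bin(8,0.5) probabilities at or below the observed probability = 1.000000.
Step 5: alpha = 0.1. fail to reject H0.

n_eff = 8, pos = 4, neg = 4, p = 1.000000, fail to reject H0.


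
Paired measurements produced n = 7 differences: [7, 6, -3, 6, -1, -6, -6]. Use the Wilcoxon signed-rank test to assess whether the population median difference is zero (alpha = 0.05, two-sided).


Step 1: Drop any zero differences (none here) and take |d_i|.
|d| = [7, 6, 3, 6, 1, 6, 6]
Step 2: Midrank |d_i| (ties get averaged ranks).
ranks: |7|->7, |6|->4.5, |3|->2, |6|->4.5, |1|->1, |6|->4.5, |6|->4.5
Step 3: Attach original signs; sum ranks with positive sign and with negative sign.
W+ = 7 + 4.5 + 4.5 = 16
W- = 2 + 1 + 4.5 + 4.5 = 12
(Check: W+ + W- = 28 should equal n(n+1)/2 = 28.)
Step 4: Test statistic W = min(W+, W-) = 12.
Step 5: Ties in |d|, so use the tie-corrected normal approximation.
        E[W] = n(n+1)/4 = 7*8/4 = 14.
        Tie groups: |d|=6 (t=4); sum(t^3 - t) = 60.
        Var[W] = n(n+1)(2n+1)/24 - sum(t^3-t)/48 = 840/24 - 60/48 = 33.75.
        z = (W - E[W]) / sqrt(Var[W]) = (12 - 14) / 5.8095 = -0.3443.
        Two-sided p = 2*Phi(z) = 0.730647.
Step 6: alpha = 0.05. fail to reject H0.

W+ = 16, W- = 12, W = min = 12, p = 0.730647, fail to reject H0.


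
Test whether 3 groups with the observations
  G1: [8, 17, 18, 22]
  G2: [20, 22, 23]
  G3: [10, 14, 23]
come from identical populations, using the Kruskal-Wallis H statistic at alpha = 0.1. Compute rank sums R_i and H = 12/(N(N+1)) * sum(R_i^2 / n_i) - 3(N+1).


Step 1: Combine all N = 10 observations and assign midranks.
sorted (value, group, rank): (8,G1,1), (10,G3,2), (14,G3,3), (17,G1,4), (18,G1,5), (20,G2,6), (22,G1,7.5), (22,G2,7.5), (23,G2,9.5), (23,G3,9.5)
Step 2: Sum ranks within each group.
R_1 = 17.5 (n_1 = 4)
R_2 = 23 (n_2 = 3)
R_3 = 14.5 (n_3 = 3)
Step 3: H = 12/(N(N+1)) * sum(R_i^2/n_i) - 3(N+1)
     = 12/(10*11) * (17.5^2/4 + 23^2/3 + 14.5^2/3) - 3*11
     = 0.109091 * 322.979 - 33
     = 2.234091.
Step 4: Ties present; correction factor C = 1 - 12/(10^3 - 10) = 0.987879. Corrected H = 2.234091 / 0.987879 = 2.261503.
Step 5: Under H0, H ~ chi^2(2); p-value = 0.322791.
Step 6: alpha = 0.1. fail to reject H0.

H = 2.2615, df = 2, p = 0.322791, fail to reject H0.


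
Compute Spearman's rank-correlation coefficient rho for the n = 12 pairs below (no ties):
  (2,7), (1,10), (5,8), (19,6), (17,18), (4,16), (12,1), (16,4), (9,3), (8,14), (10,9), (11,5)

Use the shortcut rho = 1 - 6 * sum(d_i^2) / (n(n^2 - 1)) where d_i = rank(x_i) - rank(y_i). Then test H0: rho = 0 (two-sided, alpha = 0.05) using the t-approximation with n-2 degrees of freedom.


Step 1: Rank x and y separately (midranks; no ties here).
rank(x): 2->2, 1->1, 5->4, 19->12, 17->11, 4->3, 12->9, 16->10, 9->6, 8->5, 10->7, 11->8
rank(y): 7->6, 10->9, 8->7, 6->5, 18->12, 16->11, 1->1, 4->3, 3->2, 14->10, 9->8, 5->4
Step 2: d_i = R_x(i) - R_y(i); compute d_i^2.
  (2-6)^2=16, (1-9)^2=64, (4-7)^2=9, (12-5)^2=49, (11-12)^2=1, (3-11)^2=64, (9-1)^2=64, (10-3)^2=49, (6-2)^2=16, (5-10)^2=25, (7-8)^2=1, (8-4)^2=16
sum(d^2) = 374.
Step 3: rho = 1 - 6*374 / (12*(12^2 - 1)) = 1 - 2244/1716 = -0.307692.
Step 4: Under H0, t = rho * sqrt((n-2)/(1-rho^2)) = -1.0226 ~ t(10).
Step 5: Two-sided p-value from the t-distribution with 10 df = 0.330589.
Step 6: alpha = 0.05. fail to reject H0.

rho = -0.3077, p = 0.330589, fail to reject H0 at alpha = 0.05.


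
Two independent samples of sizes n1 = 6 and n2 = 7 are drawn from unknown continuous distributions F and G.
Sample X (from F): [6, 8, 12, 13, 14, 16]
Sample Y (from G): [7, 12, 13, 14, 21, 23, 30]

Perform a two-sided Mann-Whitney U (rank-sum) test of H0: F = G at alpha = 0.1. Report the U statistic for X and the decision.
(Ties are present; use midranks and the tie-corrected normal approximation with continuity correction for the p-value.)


Step 1: Combine and sort all 13 observations; assign midranks.
sorted (value, group): (6,X), (7,Y), (8,X), (12,X), (12,Y), (13,X), (13,Y), (14,X), (14,Y), (16,X), (21,Y), (23,Y), (30,Y)
ranks: 6->1, 7->2, 8->3, 12->4.5, 12->4.5, 13->6.5, 13->6.5, 14->8.5, 14->8.5, 16->10, 21->11, 23->12, 30->13
Step 2: Rank sum for X: R1 = 1 + 3 + 4.5 + 6.5 + 8.5 + 10 = 33.5.
Step 3: U_X = R1 - n1(n1+1)/2 = 33.5 - 6*7/2 = 33.5 - 21 = 12.5.
       U_Y = n1*n2 - U_X = 42 - 12.5 = 29.5.
Step 4: Ties are present, so use the tie-corrected normal approximation (with continuity correction) for the p-value.
Step 5: p-value = 0.251135; compare to alpha = 0.1. fail to reject H0.

U_X = 12.5, p = 0.251135, fail to reject H0 at alpha = 0.1.


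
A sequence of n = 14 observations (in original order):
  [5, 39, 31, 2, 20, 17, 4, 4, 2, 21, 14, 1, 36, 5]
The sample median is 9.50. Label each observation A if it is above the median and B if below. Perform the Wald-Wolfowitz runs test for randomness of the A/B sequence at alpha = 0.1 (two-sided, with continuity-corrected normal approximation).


Step 1: Compute median = 9.50; label A = above, B = below.
Labels in order: BAABAABBBAABAB  (n_A = 7, n_B = 7)
Step 2: Count runs R = 9.
Step 3: Under H0 (random ordering), E[R] = 2*n_A*n_B/(n_A+n_B) + 1 = 2*7*7/14 + 1 = 8.0000.
        Var[R] = 2*n_A*n_B*(2*n_A*n_B - n_A - n_B) / ((n_A+n_B)^2 * (n_A+n_B-1)) = 8232/2548 = 3.2308.
        SD[R] = 1.7974.
Step 4: Continuity-corrected z = (R - 0.5 - E[R]) / SD[R] = (9 - 0.5 - 8.0000) / 1.7974 = 0.2782.
Step 5: Two-sided p-value via normal approximation = 2*(1 - Phi(|z|)) = 0.780879.
Step 6: alpha = 0.1. fail to reject H0.

R = 9, z = 0.2782, p = 0.780879, fail to reject H0.


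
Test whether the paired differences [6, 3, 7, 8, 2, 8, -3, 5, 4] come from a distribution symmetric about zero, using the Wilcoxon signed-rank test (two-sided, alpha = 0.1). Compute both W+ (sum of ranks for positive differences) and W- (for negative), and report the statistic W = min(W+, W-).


Step 1: Drop any zero differences (none here) and take |d_i|.
|d| = [6, 3, 7, 8, 2, 8, 3, 5, 4]
Step 2: Midrank |d_i| (ties get averaged ranks).
ranks: |6|->6, |3|->2.5, |7|->7, |8|->8.5, |2|->1, |8|->8.5, |3|->2.5, |5|->5, |4|->4
Step 3: Attach original signs; sum ranks with positive sign and with negative sign.
W+ = 6 + 2.5 + 7 + 8.5 + 1 + 8.5 + 5 + 4 = 42.5
W- = 2.5 = 2.5
(Check: W+ + W- = 45 should equal n(n+1)/2 = 45.)
Step 4: Test statistic W = min(W+, W-) = 2.5.
Step 5: Ties in |d|, so use the tie-corrected normal approximation.
        E[W] = n(n+1)/4 = 9*10/4 = 22.5.
        Tie groups: |d|=3 (t=2), |d|=8 (t=2); sum(t^3 - t) = 12.
        Var[W] = n(n+1)(2n+1)/24 - sum(t^3-t)/48 = 1710/24 - 12/48 = 71.
        z = (W - E[W]) / sqrt(Var[W]) = (2.5 - 22.5) / 8.4261 = -2.3736.
        Two-sided p = 2*Phi(z) = 0.017617.
Step 6: alpha = 0.1. reject H0.

W+ = 42.5, W- = 2.5, W = min = 2.5, p = 0.017617, reject H0.
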